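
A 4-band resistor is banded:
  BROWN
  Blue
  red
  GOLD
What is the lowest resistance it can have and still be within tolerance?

1520 Ω

Brown → 1 (first significant figure)
Blue → 6 (second significant figure)
Red → ×10^2 multiplier
Gold → ±5% tolerance
16 × 100 = 1600 Ω
Lowest = 1600 × (1 − 5/100) = 1520 Ω.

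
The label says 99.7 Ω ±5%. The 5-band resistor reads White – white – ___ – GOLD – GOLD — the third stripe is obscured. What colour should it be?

99.7 Ω = 997 × 10^-1.
The third band gives digit 7 of the significand, and 7 is violet.

violet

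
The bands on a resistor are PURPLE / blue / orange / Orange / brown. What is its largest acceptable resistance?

Violet → 7 (first significant figure)
Blue → 6 (second significant figure)
Orange → 3 (third significant figure)
Orange → ×10^3 multiplier
Brown → ±1% tolerance
763 × 1000 = 763000 Ω
Largest = 763000 × (1 + 1/100) = 770630 Ω.

770630 Ω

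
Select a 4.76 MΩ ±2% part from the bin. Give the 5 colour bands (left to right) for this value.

yellow, violet, blue, yellow, red

4760000 Ω = 476 × 10^4.
4 → yellow
7 → violet
6 → blue
Multiplier 10^4 → yellow.
±2% tolerance → red.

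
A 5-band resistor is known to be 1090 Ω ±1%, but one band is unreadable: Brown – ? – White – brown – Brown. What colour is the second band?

black

1090 Ω = 109 × 10^1.
The second band gives digit 0 of the significand, and 0 is black.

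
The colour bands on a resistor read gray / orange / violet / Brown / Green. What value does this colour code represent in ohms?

8370 Ω

Grey → 8 (first significant figure)
Orange → 3 (second significant figure)
Violet → 7 (third significant figure)
Brown → ×10 multiplier
837 × 10 = 8370 Ω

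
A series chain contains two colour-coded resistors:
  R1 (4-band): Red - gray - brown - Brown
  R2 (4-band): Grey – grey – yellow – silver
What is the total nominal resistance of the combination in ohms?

R1: red, grey → 28; brown ×10 → 280 Ω.
R2: grey, grey → 88; yellow ×10^4 → 880000 Ω.
Series: 280 + 880000 = 880280 Ω.

880280 Ω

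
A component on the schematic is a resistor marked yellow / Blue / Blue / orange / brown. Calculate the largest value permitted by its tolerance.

Yellow → 4 (first significant figure)
Blue → 6 (second significant figure)
Blue → 6 (third significant figure)
Orange → ×10^3 multiplier
Brown → ±1% tolerance
466 × 1000 = 466000 Ω
Largest = 466000 × (1 + 1/100) = 470660 Ω.

470660 Ω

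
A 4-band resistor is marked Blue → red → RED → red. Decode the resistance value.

6200 Ω

Blue → 6 (first significant figure)
Red → 2 (second significant figure)
Red → ×10^2 multiplier
62 × 100 = 6200 Ω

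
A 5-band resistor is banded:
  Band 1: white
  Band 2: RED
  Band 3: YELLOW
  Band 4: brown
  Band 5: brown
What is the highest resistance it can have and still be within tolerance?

9332.4 Ω

White → 9 (first significant figure)
Red → 2 (second significant figure)
Yellow → 4 (third significant figure)
Brown → ×10 multiplier
Brown → ±1% tolerance
924 × 10 = 9240 Ω
Highest = 9240 × (1 + 1/100) = 9332.4 Ω.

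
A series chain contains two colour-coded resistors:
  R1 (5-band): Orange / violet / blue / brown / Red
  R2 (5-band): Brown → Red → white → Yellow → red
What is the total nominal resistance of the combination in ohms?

1293760 Ω

R1: orange, violet, blue → 376; brown ×10 → 3760 Ω.
R2: brown, red, white → 129; yellow ×10^4 → 1290000 Ω.
Series: 3760 + 1290000 = 1293760 Ω.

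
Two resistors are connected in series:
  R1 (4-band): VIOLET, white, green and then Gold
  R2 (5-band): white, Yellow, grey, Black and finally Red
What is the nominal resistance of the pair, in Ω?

7900948 Ω

R1: violet, white → 79; green ×10^5 → 7900000 Ω.
R2: white, yellow, grey → 948; black ×1 → 948 Ω.
Series: 7900000 + 948 = 7900948 Ω.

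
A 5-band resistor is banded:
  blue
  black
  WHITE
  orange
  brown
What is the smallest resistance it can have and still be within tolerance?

Blue → 6 (first significant figure)
Black → 0 (second significant figure)
White → 9 (third significant figure)
Orange → ×10^3 multiplier
Brown → ±1% tolerance
609 × 1000 = 609000 Ω
Smallest = 609000 × (1 − 1/100) = 602910 Ω.

602910 Ω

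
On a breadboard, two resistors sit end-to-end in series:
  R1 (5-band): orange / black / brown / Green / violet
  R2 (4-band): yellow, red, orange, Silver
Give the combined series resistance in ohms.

R1: orange, black, brown → 301; green ×10^5 → 30100000 Ω.
R2: yellow, red → 42; orange ×10^3 → 42000 Ω.
Series: 30100000 + 42000 = 30142000 Ω.

30142000 Ω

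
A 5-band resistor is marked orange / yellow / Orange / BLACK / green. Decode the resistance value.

343 Ω

Orange → 3 (first significant figure)
Yellow → 4 (second significant figure)
Orange → 3 (third significant figure)
Black → ×1 multiplier
343 × 1 = 343 Ω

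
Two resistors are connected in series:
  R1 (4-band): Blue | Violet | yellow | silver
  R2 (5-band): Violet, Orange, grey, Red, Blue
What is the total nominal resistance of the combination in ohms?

R1: blue, violet → 67; yellow ×10^4 → 670000 Ω.
R2: violet, orange, grey → 738; red ×10^2 → 73800 Ω.
Series: 670000 + 73800 = 743800 Ω.

743800 Ω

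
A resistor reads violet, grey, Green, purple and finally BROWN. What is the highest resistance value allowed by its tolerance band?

7928500000 Ω

Violet → 7 (first significant figure)
Grey → 8 (second significant figure)
Green → 5 (third significant figure)
Violet → ×10^7 multiplier
Brown → ±1% tolerance
785 × 10000000 = 7850000000 Ω
Highest = 7850000000 × (1 + 1/100) = 7928500000 Ω.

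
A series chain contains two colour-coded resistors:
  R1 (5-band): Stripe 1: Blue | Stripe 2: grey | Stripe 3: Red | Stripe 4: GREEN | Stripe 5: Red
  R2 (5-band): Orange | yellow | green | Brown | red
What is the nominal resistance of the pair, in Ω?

R1: blue, grey, red → 682; green ×10^5 → 68200000 Ω.
R2: orange, yellow, green → 345; brown ×10 → 3450 Ω.
Series: 68200000 + 3450 = 68203450 Ω.

68203450 Ω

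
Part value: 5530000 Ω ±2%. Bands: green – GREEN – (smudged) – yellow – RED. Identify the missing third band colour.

5530000 Ω = 553 × 10^4.
The third band gives digit 3 of the significand, and 3 is orange.

orange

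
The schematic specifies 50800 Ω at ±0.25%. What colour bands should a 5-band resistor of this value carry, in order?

50800 Ω = 508 × 10^2.
5 → green
0 → black
8 → grey
Multiplier 10^2 → red.
±0.25% tolerance → blue.

green, black, grey, red, blue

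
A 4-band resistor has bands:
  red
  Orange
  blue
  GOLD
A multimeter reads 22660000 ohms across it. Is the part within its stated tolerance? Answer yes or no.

yes

Red → 2 (first significant figure)
Orange → 3 (second significant figure)
Blue → ×10^6 multiplier
Gold → ±5% tolerance
23 × 1000000 = 23000000 Ω
Allowed range: 21850000 Ω to 24150000 Ω.
22660000 ohms lies inside that range.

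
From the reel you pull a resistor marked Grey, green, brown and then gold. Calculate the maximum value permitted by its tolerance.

892.5 Ω

Grey → 8 (first significant figure)
Green → 5 (second significant figure)
Brown → ×10 multiplier
Gold → ±5% tolerance
85 × 10 = 850 Ω
Maximum = 850 × (1 + 5/100) = 892.5 Ω.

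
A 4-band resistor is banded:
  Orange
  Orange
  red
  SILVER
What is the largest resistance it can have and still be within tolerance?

Orange → 3 (first significant figure)
Orange → 3 (second significant figure)
Red → ×10^2 multiplier
Silver → ±10% tolerance
33 × 100 = 3300 Ω
Largest = 3300 × (1 + 10/100) = 3630 Ω.

3630 Ω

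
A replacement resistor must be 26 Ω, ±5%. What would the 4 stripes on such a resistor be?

red, blue, black, gold

26 Ω = 26 × 10^0.
2 → red
6 → blue
Multiplier 10^0 → black.
±5% tolerance → gold.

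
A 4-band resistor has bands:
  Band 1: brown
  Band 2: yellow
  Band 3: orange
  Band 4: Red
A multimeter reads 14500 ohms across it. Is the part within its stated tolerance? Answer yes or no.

Brown → 1 (first significant figure)
Yellow → 4 (second significant figure)
Orange → ×10^3 multiplier
Red → ±2% tolerance
14 × 1000 = 14000 Ω
Allowed range: 13720 Ω to 14280 Ω.
14500 ohms lies outside that range.

no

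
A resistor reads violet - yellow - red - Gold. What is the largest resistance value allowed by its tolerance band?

Violet → 7 (first significant figure)
Yellow → 4 (second significant figure)
Red → ×10^2 multiplier
Gold → ±5% tolerance
74 × 100 = 7400 Ω
Largest = 7400 × (1 + 5/100) = 7770 Ω.

7770 Ω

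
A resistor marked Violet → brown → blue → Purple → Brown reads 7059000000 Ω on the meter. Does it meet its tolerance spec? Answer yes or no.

Violet → 7 (first significant figure)
Brown → 1 (second significant figure)
Blue → 6 (third significant figure)
Violet → ×10^7 multiplier
Brown → ±1% tolerance
716 × 10000000 = 7160000000 Ω
Allowed range: 7088400000 Ω to 7231600000 Ω.
7059000000 Ω lies outside that range.

no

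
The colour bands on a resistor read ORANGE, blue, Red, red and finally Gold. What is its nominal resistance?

Orange → 3 (first significant figure)
Blue → 6 (second significant figure)
Red → 2 (third significant figure)
Red → ×10^2 multiplier
362 × 100 = 36200 Ω

36200 Ω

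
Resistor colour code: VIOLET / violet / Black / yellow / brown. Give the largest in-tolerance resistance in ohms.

7777000 Ω

Violet → 7 (first significant figure)
Violet → 7 (second significant figure)
Black → 0 (third significant figure)
Yellow → ×10^4 multiplier
Brown → ±1% tolerance
770 × 10000 = 7700000 Ω
Largest = 7700000 × (1 + 1/100) = 7777000 Ω.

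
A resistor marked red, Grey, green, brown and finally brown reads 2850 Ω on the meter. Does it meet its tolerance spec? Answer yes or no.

Red → 2 (first significant figure)
Grey → 8 (second significant figure)
Green → 5 (third significant figure)
Brown → ×10 multiplier
Brown → ±1% tolerance
285 × 10 = 2850 Ω
Allowed range: 2821.5 Ω to 2878.5 Ω.
2850 Ω lies inside that range.

yes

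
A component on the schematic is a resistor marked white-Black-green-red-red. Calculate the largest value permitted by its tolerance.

White → 9 (first significant figure)
Black → 0 (second significant figure)
Green → 5 (third significant figure)
Red → ×10^2 multiplier
Red → ±2% tolerance
905 × 100 = 90500 Ω
Largest = 90500 × (1 + 2/100) = 92310 Ω.

92310 Ω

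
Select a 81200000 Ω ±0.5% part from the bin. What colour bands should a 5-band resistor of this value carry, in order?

grey, brown, red, green, green

81200000 Ω = 812 × 10^5.
8 → grey
1 → brown
2 → red
Multiplier 10^5 → green.
±0.5% tolerance → green.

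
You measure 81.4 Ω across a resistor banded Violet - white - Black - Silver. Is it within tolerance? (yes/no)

Violet → 7 (first significant figure)
White → 9 (second significant figure)
Black → ×1 multiplier
Silver → ±10% tolerance
79 × 1 = 79 Ω
Allowed range: 71.1 Ω to 86.9 Ω.
81.4 Ω lies inside that range.

yes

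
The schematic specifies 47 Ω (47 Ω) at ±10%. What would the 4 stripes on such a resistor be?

47 Ω = 47 × 10^0.
4 → yellow
7 → violet
Multiplier 10^0 → black.
±10% tolerance → silver.

yellow, violet, black, silver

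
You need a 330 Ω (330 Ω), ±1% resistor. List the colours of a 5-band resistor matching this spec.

orange, orange, black, black, brown

330 Ω = 330 × 10^0.
3 → orange
3 → orange
0 → black
Multiplier 10^0 → black.
±1% tolerance → brown.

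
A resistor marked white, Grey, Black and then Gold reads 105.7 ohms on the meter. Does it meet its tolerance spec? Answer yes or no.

no

White → 9 (first significant figure)
Grey → 8 (second significant figure)
Black → ×1 multiplier
Gold → ±5% tolerance
98 × 1 = 98 Ω
Allowed range: 93.1 Ω to 102.9 Ω.
105.7 ohms lies outside that range.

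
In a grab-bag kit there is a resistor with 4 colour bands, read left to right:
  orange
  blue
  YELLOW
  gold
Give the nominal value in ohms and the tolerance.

360000 Ω ±5%

Orange → 3 (first significant figure)
Blue → 6 (second significant figure)
Yellow → ×10^4 multiplier
Gold → ±5% tolerance
36 × 10000 = 360000 Ω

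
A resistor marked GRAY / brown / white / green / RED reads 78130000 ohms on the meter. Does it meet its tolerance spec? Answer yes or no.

no

Grey → 8 (first significant figure)
Brown → 1 (second significant figure)
White → 9 (third significant figure)
Green → ×10^5 multiplier
Red → ±2% tolerance
819 × 100000 = 81900000 Ω
Allowed range: 80262000 Ω to 83538000 Ω.
78130000 ohms lies outside that range.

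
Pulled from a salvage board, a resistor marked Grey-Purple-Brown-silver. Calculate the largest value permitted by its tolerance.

957 Ω

Grey → 8 (first significant figure)
Violet → 7 (second significant figure)
Brown → ×10 multiplier
Silver → ±10% tolerance
87 × 10 = 870 Ω
Largest = 870 × (1 + 10/100) = 957 Ω.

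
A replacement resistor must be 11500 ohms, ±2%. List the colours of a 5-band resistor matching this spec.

brown, brown, green, red, red

11500 Ω = 115 × 10^2.
1 → brown
1 → brown
5 → green
Multiplier 10^2 → red.
±2% tolerance → red.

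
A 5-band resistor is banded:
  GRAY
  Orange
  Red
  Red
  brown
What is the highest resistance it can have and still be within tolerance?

Grey → 8 (first significant figure)
Orange → 3 (second significant figure)
Red → 2 (third significant figure)
Red → ×10^2 multiplier
Brown → ±1% tolerance
832 × 100 = 83200 Ω
Highest = 83200 × (1 + 1/100) = 84032 Ω.

84032 Ω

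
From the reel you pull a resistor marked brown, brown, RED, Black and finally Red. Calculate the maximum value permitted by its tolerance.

114.24 Ω

Brown → 1 (first significant figure)
Brown → 1 (second significant figure)
Red → 2 (third significant figure)
Black → ×1 multiplier
Red → ±2% tolerance
112 × 1 = 112 Ω
Maximum = 112 × (1 + 2/100) = 114.24 Ω.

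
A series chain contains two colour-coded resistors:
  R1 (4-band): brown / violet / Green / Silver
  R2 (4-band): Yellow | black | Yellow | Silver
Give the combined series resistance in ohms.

2100000 Ω

R1: brown, violet → 17; green ×10^5 → 1700000 Ω.
R2: yellow, black → 40; yellow ×10^4 → 400000 Ω.
Series: 1700000 + 400000 = 2100000 Ω.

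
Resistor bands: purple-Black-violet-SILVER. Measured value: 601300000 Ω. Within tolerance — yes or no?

Violet → 7 (first significant figure)
Black → 0 (second significant figure)
Violet → ×10^7 multiplier
Silver → ±10% tolerance
70 × 10000000 = 700000000 Ω
Allowed range: 630000000 Ω to 770000000 Ω.
601300000 Ω lies outside that range.

no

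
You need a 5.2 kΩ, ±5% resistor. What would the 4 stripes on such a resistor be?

5200 Ω = 52 × 10^2.
5 → green
2 → red
Multiplier 10^2 → red.
±5% tolerance → gold.

green, red, red, gold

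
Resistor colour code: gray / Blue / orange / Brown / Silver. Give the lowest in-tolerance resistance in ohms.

Grey → 8 (first significant figure)
Blue → 6 (second significant figure)
Orange → 3 (third significant figure)
Brown → ×10 multiplier
Silver → ±10% tolerance
863 × 10 = 8630 Ω
Lowest = 8630 × (1 − 10/100) = 7767 Ω.

7767 Ω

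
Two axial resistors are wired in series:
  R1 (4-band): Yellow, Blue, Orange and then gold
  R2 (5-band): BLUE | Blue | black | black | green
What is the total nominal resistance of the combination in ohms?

R1: yellow, blue → 46; orange ×10^3 → 46000 Ω.
R2: blue, blue, black → 660; black ×1 → 660 Ω.
Series: 46000 + 660 = 46660 Ω.

46660 Ω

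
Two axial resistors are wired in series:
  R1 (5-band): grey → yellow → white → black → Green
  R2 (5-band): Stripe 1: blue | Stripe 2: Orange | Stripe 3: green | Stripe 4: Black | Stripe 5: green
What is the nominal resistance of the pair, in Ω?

1484 Ω

R1: grey, yellow, white → 849; black ×1 → 849 Ω.
R2: blue, orange, green → 635; black ×1 → 635 Ω.
Series: 849 + 635 = 1484 Ω.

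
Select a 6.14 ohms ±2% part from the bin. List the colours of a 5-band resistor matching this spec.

blue, brown, yellow, silver, red

6.14 Ω = 614 × 10^-2.
6 → blue
1 → brown
4 → yellow
Multiplier 10^-2 → silver.
±2% tolerance → red.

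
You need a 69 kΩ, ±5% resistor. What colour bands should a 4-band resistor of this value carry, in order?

69000 Ω = 69 × 10^3.
6 → blue
9 → white
Multiplier 10^3 → orange.
±5% tolerance → gold.

blue, white, orange, gold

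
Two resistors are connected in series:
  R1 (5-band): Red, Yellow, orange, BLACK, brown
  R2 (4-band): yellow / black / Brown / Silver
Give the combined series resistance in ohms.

643 Ω

R1: red, yellow, orange → 243; black ×1 → 243 Ω.
R2: yellow, black → 40; brown ×10 → 400 Ω.
Series: 243 + 400 = 643 Ω.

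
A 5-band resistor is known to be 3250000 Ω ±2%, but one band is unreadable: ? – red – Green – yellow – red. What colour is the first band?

orange

3250000 Ω = 325 × 10^4.
The first band gives digit 3 of the significand, and 3 is orange.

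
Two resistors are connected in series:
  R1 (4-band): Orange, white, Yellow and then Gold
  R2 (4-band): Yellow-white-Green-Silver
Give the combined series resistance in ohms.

R1: orange, white → 39; yellow ×10^4 → 390000 Ω.
R2: yellow, white → 49; green ×10^5 → 4900000 Ω.
Series: 390000 + 4900000 = 5290000 Ω.

5290000 Ω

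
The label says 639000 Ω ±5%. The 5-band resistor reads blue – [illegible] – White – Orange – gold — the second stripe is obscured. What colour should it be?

639000 Ω = 639 × 10^3.
The second band gives digit 3 of the significand, and 3 is orange.

orange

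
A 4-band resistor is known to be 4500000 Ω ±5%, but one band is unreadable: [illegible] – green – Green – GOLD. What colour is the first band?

yellow

4500000 Ω = 45 × 10^5.
The first band gives digit 4 of the significand, and 4 is yellow.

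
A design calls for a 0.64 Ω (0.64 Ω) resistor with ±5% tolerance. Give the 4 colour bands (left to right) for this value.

blue, yellow, silver, gold

0.64 Ω = 64 × 10^-2.
6 → blue
4 → yellow
Multiplier 10^-2 → silver.
±5% tolerance → gold.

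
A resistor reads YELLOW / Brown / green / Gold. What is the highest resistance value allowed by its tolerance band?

Yellow → 4 (first significant figure)
Brown → 1 (second significant figure)
Green → ×10^5 multiplier
Gold → ±5% tolerance
41 × 100000 = 4100000 Ω
Highest = 4100000 × (1 + 5/100) = 4305000 Ω.

4305000 Ω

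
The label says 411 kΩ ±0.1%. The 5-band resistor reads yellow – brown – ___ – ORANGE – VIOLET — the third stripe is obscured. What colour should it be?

brown

411000 Ω = 411 × 10^3.
The third band gives digit 1 of the significand, and 1 is brown.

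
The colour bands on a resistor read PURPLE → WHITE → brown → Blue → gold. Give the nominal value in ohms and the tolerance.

Violet → 7 (first significant figure)
White → 9 (second significant figure)
Brown → 1 (third significant figure)
Blue → ×10^6 multiplier
Gold → ±5% tolerance
791 × 1000000 = 791000000 Ω

791000000 Ω ±5%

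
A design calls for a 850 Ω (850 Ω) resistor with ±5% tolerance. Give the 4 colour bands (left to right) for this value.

850 Ω = 85 × 10^1.
8 → grey
5 → green
Multiplier 10^1 → brown.
±5% tolerance → gold.

grey, green, brown, gold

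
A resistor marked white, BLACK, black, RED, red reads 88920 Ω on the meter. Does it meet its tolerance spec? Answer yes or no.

White → 9 (first significant figure)
Black → 0 (second significant figure)
Black → 0 (third significant figure)
Red → ×10^2 multiplier
Red → ±2% tolerance
900 × 100 = 90000 Ω
Allowed range: 88200 Ω to 91800 Ω.
88920 Ω lies inside that range.

yes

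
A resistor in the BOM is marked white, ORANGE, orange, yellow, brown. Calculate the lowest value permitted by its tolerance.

9236700 Ω

White → 9 (first significant figure)
Orange → 3 (second significant figure)
Orange → 3 (third significant figure)
Yellow → ×10^4 multiplier
Brown → ±1% tolerance
933 × 10000 = 9330000 Ω
Lowest = 9330000 × (1 − 1/100) = 9236700 Ω.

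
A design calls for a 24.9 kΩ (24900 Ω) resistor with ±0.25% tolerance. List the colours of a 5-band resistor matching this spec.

24900 Ω = 249 × 10^2.
2 → red
4 → yellow
9 → white
Multiplier 10^2 → red.
±0.25% tolerance → blue.

red, yellow, white, red, blue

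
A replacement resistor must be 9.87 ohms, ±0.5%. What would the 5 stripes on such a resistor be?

white, grey, violet, silver, green

9.87 Ω = 987 × 10^-2.
9 → white
8 → grey
7 → violet
Multiplier 10^-2 → silver.
±0.5% tolerance → green.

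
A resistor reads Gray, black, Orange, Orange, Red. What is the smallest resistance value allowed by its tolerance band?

786940 Ω

Grey → 8 (first significant figure)
Black → 0 (second significant figure)
Orange → 3 (third significant figure)
Orange → ×10^3 multiplier
Red → ±2% tolerance
803 × 1000 = 803000 Ω
Smallest = 803000 × (1 − 2/100) = 786940 Ω.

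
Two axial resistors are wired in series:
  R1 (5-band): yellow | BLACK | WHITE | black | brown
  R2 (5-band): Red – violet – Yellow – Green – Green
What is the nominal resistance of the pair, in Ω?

27400409 Ω

R1: yellow, black, white → 409; black ×1 → 409 Ω.
R2: red, violet, yellow → 274; green ×10^5 → 27400000 Ω.
Series: 409 + 27400000 = 27400409 Ω.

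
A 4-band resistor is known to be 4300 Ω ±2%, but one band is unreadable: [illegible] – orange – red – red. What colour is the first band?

yellow

4300 Ω = 43 × 10^2.
The first band gives digit 4 of the significand, and 4 is yellow.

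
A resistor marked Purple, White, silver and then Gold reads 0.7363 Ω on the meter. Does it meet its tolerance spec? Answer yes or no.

Violet → 7 (first significant figure)
White → 9 (second significant figure)
Silver → ×0.01 multiplier
Gold → ±5% tolerance
79 × 0.01 = 0.79 Ω
Allowed range: 0.7505 Ω to 0.8295 Ω.
0.7363 Ω lies outside that range.

no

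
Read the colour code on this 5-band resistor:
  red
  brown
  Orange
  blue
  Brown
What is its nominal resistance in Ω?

213000000 Ω

Red → 2 (first significant figure)
Brown → 1 (second significant figure)
Orange → 3 (third significant figure)
Blue → ×10^6 multiplier
213 × 1000000 = 213000000 Ω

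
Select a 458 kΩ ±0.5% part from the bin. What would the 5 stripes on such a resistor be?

458000 Ω = 458 × 10^3.
4 → yellow
5 → green
8 → grey
Multiplier 10^3 → orange.
±0.5% tolerance → green.

yellow, green, grey, orange, green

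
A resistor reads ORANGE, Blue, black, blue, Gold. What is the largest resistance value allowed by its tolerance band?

Orange → 3 (first significant figure)
Blue → 6 (second significant figure)
Black → 0 (third significant figure)
Blue → ×10^6 multiplier
Gold → ±5% tolerance
360 × 1000000 = 360000000 Ω
Largest = 360000000 × (1 + 5/100) = 378000000 Ω.

378000000 Ω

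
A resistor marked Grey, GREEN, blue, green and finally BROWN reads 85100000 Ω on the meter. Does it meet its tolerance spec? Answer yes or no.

Grey → 8 (first significant figure)
Green → 5 (second significant figure)
Blue → 6 (third significant figure)
Green → ×10^5 multiplier
Brown → ±1% tolerance
856 × 100000 = 85600000 Ω
Allowed range: 84744000 Ω to 86456000 Ω.
85100000 Ω lies inside that range.

yes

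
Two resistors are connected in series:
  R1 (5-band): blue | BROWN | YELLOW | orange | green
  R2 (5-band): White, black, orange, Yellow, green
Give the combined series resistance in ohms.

R1: blue, brown, yellow → 614; orange ×10^3 → 614000 Ω.
R2: white, black, orange → 903; yellow ×10^4 → 9030000 Ω.
Series: 614000 + 9030000 = 9644000 Ω.

9644000 Ω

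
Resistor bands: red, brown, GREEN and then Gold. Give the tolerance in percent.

The last band, gold, is the tolerance band.
Gold corresponds to ±5%.

±5%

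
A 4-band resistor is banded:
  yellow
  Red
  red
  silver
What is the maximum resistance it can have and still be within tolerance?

Yellow → 4 (first significant figure)
Red → 2 (second significant figure)
Red → ×10^2 multiplier
Silver → ±10% tolerance
42 × 100 = 4200 Ω
Maximum = 4200 × (1 + 10/100) = 4620 Ω.

4620 Ω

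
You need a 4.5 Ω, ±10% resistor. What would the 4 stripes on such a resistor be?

4.5 Ω = 45 × 10^-1.
4 → yellow
5 → green
Multiplier 10^-1 → gold.
±10% tolerance → silver.

yellow, green, gold, silver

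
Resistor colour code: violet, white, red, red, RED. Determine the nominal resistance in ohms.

79200 Ω

Violet → 7 (first significant figure)
White → 9 (second significant figure)
Red → 2 (third significant figure)
Red → ×10^2 multiplier
792 × 100 = 79200 Ω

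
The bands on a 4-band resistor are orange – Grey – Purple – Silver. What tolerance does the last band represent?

The last band, silver, is the tolerance band.
Silver corresponds to ±10%.

±10%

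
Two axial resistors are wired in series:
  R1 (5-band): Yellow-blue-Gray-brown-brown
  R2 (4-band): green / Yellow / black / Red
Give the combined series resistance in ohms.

R1: yellow, blue, grey → 468; brown ×10 → 4680 Ω.
R2: green, yellow → 54; black ×1 → 54 Ω.
Series: 4680 + 54 = 4734 Ω.

4734 Ω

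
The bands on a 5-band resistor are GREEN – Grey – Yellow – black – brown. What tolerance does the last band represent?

The last band, brown, is the tolerance band.
Brown corresponds to ±1%.

±1%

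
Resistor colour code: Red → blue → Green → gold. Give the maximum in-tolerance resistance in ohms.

Red → 2 (first significant figure)
Blue → 6 (second significant figure)
Green → ×10^5 multiplier
Gold → ±5% tolerance
26 × 100000 = 2600000 Ω
Maximum = 2600000 × (1 + 5/100) = 2730000 Ω.

2730000 Ω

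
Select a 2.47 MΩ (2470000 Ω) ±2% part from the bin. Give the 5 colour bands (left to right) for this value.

red, yellow, violet, yellow, red

2470000 Ω = 247 × 10^4.
2 → red
4 → yellow
7 → violet
Multiplier 10^4 → yellow.
±2% tolerance → red.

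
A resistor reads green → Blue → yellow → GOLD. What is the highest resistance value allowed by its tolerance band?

Green → 5 (first significant figure)
Blue → 6 (second significant figure)
Yellow → ×10^4 multiplier
Gold → ±5% tolerance
56 × 10000 = 560000 Ω
Highest = 560000 × (1 + 5/100) = 588000 Ω.

588000 Ω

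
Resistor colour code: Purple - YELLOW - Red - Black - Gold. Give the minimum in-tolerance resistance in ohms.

Violet → 7 (first significant figure)
Yellow → 4 (second significant figure)
Red → 2 (third significant figure)
Black → ×1 multiplier
Gold → ±5% tolerance
742 × 1 = 742 Ω
Minimum = 742 × (1 − 5/100) = 704.9 Ω.

704.9 Ω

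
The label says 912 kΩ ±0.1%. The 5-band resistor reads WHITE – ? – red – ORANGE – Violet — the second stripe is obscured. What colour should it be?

brown

912000 Ω = 912 × 10^3.
The second band gives digit 1 of the significand, and 1 is brown.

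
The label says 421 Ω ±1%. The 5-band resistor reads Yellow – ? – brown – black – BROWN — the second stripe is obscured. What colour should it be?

red

421 Ω = 421 × 10^0.
The second band gives digit 2 of the significand, and 2 is red.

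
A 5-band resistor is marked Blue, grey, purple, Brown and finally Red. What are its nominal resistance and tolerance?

Blue → 6 (first significant figure)
Grey → 8 (second significant figure)
Violet → 7 (third significant figure)
Brown → ×10 multiplier
Red → ±2% tolerance
687 × 10 = 6870 Ω

6870 Ω ±2%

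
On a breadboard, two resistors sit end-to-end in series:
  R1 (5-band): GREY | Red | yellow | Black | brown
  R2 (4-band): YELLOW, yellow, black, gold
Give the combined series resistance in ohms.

868 Ω

R1: grey, red, yellow → 824; black ×1 → 824 Ω.
R2: yellow, yellow → 44; black ×1 → 44 Ω.
Series: 824 + 44 = 868 Ω.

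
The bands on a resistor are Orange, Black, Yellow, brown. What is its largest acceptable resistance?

303000 Ω

Orange → 3 (first significant figure)
Black → 0 (second significant figure)
Yellow → ×10^4 multiplier
Brown → ±1% tolerance
30 × 10000 = 300000 Ω
Largest = 300000 × (1 + 1/100) = 303000 Ω.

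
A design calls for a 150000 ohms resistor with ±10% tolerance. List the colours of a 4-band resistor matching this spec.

150000 Ω = 15 × 10^4.
1 → brown
5 → green
Multiplier 10^4 → yellow.
±10% tolerance → silver.

brown, green, yellow, silver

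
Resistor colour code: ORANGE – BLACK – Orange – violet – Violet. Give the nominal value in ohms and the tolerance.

Orange → 3 (first significant figure)
Black → 0 (second significant figure)
Orange → 3 (third significant figure)
Violet → ×10^7 multiplier
Violet → ±0.1% tolerance
303 × 10000000 = 3030000000 Ω

3030000000 Ω ±0.1%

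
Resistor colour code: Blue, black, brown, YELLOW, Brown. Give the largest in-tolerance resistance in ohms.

6070100 Ω

Blue → 6 (first significant figure)
Black → 0 (second significant figure)
Brown → 1 (third significant figure)
Yellow → ×10^4 multiplier
Brown → ±1% tolerance
601 × 10000 = 6010000 Ω
Largest = 6010000 × (1 + 1/100) = 6070100 Ω.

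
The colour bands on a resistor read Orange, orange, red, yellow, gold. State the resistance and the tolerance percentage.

Orange → 3 (first significant figure)
Orange → 3 (second significant figure)
Red → 2 (third significant figure)
Yellow → ×10^4 multiplier
Gold → ±5% tolerance
332 × 10000 = 3320000 Ω

3320000 Ω ±5%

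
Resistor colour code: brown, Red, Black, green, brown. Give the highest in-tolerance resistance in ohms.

12120000 Ω

Brown → 1 (first significant figure)
Red → 2 (second significant figure)
Black → 0 (third significant figure)
Green → ×10^5 multiplier
Brown → ±1% tolerance
120 × 100000 = 12000000 Ω
Highest = 12000000 × (1 + 1/100) = 12120000 Ω.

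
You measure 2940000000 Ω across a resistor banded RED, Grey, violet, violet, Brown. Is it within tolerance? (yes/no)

no

Red → 2 (first significant figure)
Grey → 8 (second significant figure)
Violet → 7 (third significant figure)
Violet → ×10^7 multiplier
Brown → ±1% tolerance
287 × 10000000 = 2870000000 Ω
Allowed range: 2841300000 Ω to 2898700000 Ω.
2940000000 Ω lies outside that range.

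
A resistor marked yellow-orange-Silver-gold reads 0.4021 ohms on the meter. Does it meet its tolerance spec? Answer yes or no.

Yellow → 4 (first significant figure)
Orange → 3 (second significant figure)
Silver → ×0.01 multiplier
Gold → ±5% tolerance
43 × 0.01 = 0.43 Ω
Allowed range: 0.4085 Ω to 0.4515 Ω.
0.4021 ohms lies outside that range.

no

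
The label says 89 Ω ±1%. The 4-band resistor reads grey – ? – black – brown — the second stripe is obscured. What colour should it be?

89 Ω = 89 × 10^0.
The second band gives digit 9 of the significand, and 9 is white.

white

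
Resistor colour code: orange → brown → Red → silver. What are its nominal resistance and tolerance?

Orange → 3 (first significant figure)
Brown → 1 (second significant figure)
Red → ×10^2 multiplier
Silver → ±10% tolerance
31 × 100 = 3100 Ω

3100 Ω ±10%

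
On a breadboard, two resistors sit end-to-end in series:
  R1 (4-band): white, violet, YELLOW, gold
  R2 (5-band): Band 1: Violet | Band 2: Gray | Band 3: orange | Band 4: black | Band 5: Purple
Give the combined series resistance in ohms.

R1: white, violet → 97; yellow ×10^4 → 970000 Ω.
R2: violet, grey, orange → 783; black ×1 → 783 Ω.
Series: 970000 + 783 = 970783 Ω.

970783 Ω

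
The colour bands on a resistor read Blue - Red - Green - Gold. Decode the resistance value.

6200000 Ω

Blue → 6 (first significant figure)
Red → 2 (second significant figure)
Green → ×10^5 multiplier
62 × 100000 = 6200000 Ω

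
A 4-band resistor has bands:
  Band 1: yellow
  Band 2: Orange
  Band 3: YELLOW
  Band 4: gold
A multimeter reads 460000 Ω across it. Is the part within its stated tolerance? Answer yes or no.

no

Yellow → 4 (first significant figure)
Orange → 3 (second significant figure)
Yellow → ×10^4 multiplier
Gold → ±5% tolerance
43 × 10000 = 430000 Ω
Allowed range: 408500 Ω to 451500 Ω.
460000 Ω lies outside that range.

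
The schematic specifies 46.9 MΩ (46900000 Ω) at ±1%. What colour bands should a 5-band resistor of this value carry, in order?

46900000 Ω = 469 × 10^5.
4 → yellow
6 → blue
9 → white
Multiplier 10^5 → green.
±1% tolerance → brown.

yellow, blue, white, green, brown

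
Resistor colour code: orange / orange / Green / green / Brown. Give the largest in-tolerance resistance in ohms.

33835000 Ω

Orange → 3 (first significant figure)
Orange → 3 (second significant figure)
Green → 5 (third significant figure)
Green → ×10^5 multiplier
Brown → ±1% tolerance
335 × 100000 = 33500000 Ω
Largest = 33500000 × (1 + 1/100) = 33835000 Ω.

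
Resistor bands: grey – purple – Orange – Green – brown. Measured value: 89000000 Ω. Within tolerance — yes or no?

Grey → 8 (first significant figure)
Violet → 7 (second significant figure)
Orange → 3 (third significant figure)
Green → ×10^5 multiplier
Brown → ±1% tolerance
873 × 100000 = 87300000 Ω
Allowed range: 86427000 Ω to 88173000 Ω.
89000000 Ω lies outside that range.

no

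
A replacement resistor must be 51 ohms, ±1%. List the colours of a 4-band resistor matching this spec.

51 Ω = 51 × 10^0.
5 → green
1 → brown
Multiplier 10^0 → black.
±1% tolerance → brown.

green, brown, black, brown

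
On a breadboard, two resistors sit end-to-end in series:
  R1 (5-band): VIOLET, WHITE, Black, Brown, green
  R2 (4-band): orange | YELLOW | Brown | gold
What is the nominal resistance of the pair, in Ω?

R1: violet, white, black → 790; brown ×10 → 7900 Ω.
R2: orange, yellow → 34; brown ×10 → 340 Ω.
Series: 7900 + 340 = 8240 Ω.

8240 Ω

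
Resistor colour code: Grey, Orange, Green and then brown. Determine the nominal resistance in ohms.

8300000 Ω

Grey → 8 (first significant figure)
Orange → 3 (second significant figure)
Green → ×10^5 multiplier
83 × 100000 = 8300000 Ω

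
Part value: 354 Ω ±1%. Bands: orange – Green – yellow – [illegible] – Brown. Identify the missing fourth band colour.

black

354 Ω = 354 × 10^0.
The fourth band is the multiplier, 10^0, which is black.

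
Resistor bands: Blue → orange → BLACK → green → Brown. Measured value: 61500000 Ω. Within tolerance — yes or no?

Blue → 6 (first significant figure)
Orange → 3 (second significant figure)
Black → 0 (third significant figure)
Green → ×10^5 multiplier
Brown → ±1% tolerance
630 × 100000 = 63000000 Ω
Allowed range: 62370000 Ω to 63630000 Ω.
61500000 Ω lies outside that range.

no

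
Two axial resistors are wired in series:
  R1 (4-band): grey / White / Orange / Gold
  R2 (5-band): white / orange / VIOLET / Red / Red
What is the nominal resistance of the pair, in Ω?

182700 Ω

R1: grey, white → 89; orange ×10^3 → 89000 Ω.
R2: white, orange, violet → 937; red ×10^2 → 93700 Ω.
Series: 89000 + 93700 = 182700 Ω.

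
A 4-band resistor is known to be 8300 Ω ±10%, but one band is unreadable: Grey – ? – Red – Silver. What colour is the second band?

8300 Ω = 83 × 10^2.
The second band gives digit 3 of the significand, and 3 is orange.

orange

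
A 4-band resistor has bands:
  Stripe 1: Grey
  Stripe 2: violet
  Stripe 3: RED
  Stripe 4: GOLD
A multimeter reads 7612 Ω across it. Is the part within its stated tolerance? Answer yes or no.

no

Grey → 8 (first significant figure)
Violet → 7 (second significant figure)
Red → ×10^2 multiplier
Gold → ±5% tolerance
87 × 100 = 8700 Ω
Allowed range: 8265 Ω to 9135 Ω.
7612 Ω lies outside that range.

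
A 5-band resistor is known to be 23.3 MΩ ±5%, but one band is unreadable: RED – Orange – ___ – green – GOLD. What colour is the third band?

orange

23300000 Ω = 233 × 10^5.
The third band gives digit 3 of the significand, and 3 is orange.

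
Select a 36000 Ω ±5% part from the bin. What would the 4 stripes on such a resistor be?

orange, blue, orange, gold

36000 Ω = 36 × 10^3.
3 → orange
6 → blue
Multiplier 10^3 → orange.
±5% tolerance → gold.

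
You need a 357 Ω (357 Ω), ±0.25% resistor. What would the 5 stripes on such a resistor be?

orange, green, violet, black, blue

357 Ω = 357 × 10^0.
3 → orange
5 → green
7 → violet
Multiplier 10^0 → black.
±0.25% tolerance → blue.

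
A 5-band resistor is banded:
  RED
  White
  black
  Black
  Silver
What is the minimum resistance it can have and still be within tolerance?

261 Ω

Red → 2 (first significant figure)
White → 9 (second significant figure)
Black → 0 (third significant figure)
Black → ×1 multiplier
Silver → ±10% tolerance
290 × 1 = 290 Ω
Minimum = 290 × (1 − 10/100) = 261 Ω.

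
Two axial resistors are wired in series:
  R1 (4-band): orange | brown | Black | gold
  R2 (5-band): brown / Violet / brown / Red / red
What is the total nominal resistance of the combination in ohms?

17131 Ω

R1: orange, brown → 31; black ×1 → 31 Ω.
R2: brown, violet, brown → 171; red ×10^2 → 17100 Ω.
Series: 31 + 17100 = 17131 Ω.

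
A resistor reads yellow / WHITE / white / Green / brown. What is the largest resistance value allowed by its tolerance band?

50399000 Ω

Yellow → 4 (first significant figure)
White → 9 (second significant figure)
White → 9 (third significant figure)
Green → ×10^5 multiplier
Brown → ±1% tolerance
499 × 100000 = 49900000 Ω
Largest = 49900000 × (1 + 1/100) = 50399000 Ω.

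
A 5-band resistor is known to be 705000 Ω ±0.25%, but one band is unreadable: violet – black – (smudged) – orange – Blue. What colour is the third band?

green

705000 Ω = 705 × 10^3.
The third band gives digit 5 of the significand, and 5 is green.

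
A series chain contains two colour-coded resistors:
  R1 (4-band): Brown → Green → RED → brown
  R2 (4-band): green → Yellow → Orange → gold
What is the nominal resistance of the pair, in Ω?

R1: brown, green → 15; red ×10^2 → 1500 Ω.
R2: green, yellow → 54; orange ×10^3 → 54000 Ω.
Series: 1500 + 54000 = 55500 Ω.

55500 Ω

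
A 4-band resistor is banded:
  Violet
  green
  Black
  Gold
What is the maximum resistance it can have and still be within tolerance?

Violet → 7 (first significant figure)
Green → 5 (second significant figure)
Black → ×1 multiplier
Gold → ±5% tolerance
75 × 1 = 75 Ω
Maximum = 75 × (1 + 5/100) = 78.75 Ω.

78.75 Ω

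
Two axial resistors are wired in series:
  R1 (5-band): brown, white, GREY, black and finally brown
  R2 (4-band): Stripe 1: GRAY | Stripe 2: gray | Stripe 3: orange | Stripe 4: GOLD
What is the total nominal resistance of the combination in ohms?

88198 Ω

R1: brown, white, grey → 198; black ×1 → 198 Ω.
R2: grey, grey → 88; orange ×10^3 → 88000 Ω.
Series: 198 + 88000 = 88198 Ω.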